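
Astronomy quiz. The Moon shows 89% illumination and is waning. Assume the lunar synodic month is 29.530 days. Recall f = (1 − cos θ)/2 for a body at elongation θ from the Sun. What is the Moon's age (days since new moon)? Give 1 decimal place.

From f = (1 − cos θ)/2: cos θ = 1 − 2×0.89 = -0.780; arccos → 141.3°.
A waning Moon lies in 180°–360°, so θ = 360° − 141.3° = 218.7°.
Age = 29.530 × 218.7°/360° ≈ 17.94 days.

17.9 days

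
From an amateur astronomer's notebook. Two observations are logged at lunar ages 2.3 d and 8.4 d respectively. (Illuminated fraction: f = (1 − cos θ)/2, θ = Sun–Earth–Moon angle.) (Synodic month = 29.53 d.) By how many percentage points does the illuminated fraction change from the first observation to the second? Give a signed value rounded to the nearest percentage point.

θ₁ = 360° × 2.3/29.53 = 28.0°, f₁ = (1 − cos θ₁)/2 = 0.059.
θ₂ = 360° × 8.4/29.53 = 102.4°, f₂ = (1 − cos θ₂)/2 = 0.607.
Change = f₂ − f₁ = +0.549 → +55 percentage points.

+55 pp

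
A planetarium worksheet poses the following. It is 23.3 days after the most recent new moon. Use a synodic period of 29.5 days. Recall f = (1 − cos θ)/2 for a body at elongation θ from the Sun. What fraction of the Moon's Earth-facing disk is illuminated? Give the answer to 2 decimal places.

Elongation θ = 360° × 23.3/29.5 ≈ 284.3°.
cos 284.3° = 0.248, so f = (1 − 0.248)/2 = 0.376.

0.38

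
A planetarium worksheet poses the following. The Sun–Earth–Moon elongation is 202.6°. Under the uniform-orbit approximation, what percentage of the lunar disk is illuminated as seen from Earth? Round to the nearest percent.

Half-versine of 202.6°: (1 − (-0.923))/2 = 0.962, i.e. 96%.

96%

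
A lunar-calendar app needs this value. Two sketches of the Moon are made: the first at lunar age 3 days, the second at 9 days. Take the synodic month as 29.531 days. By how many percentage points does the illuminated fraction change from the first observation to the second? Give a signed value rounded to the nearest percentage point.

First observation: θ = 360°·3/29.531 = 36.6°, so f = 0.098.
Second observation: θ = 109.7°, f = 0.669.
Δf = 0.669 − 0.098 = +0.570, i.e. +57 pp.

+57 percentage points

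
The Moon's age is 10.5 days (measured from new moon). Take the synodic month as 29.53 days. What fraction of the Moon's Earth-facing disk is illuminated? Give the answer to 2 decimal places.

0.81

Elongation θ = 360° × 10.5/29.53 ≈ 128.0°.
With cos θ = (-0.616), the lit fraction is (1 − (-0.616))/2 ≈ 0.808.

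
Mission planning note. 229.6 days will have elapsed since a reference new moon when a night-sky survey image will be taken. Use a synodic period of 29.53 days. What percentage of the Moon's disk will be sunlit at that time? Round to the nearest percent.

42%

229.6/29.53 = 7.775 lunations, so 7 complete cycles and 22.89 d into the next.
Elongation θ = 360° × 22.89/29.53 ≈ 279.1°.
cos 279.1° = 0.157, so f = (1 − 0.157)/2 = 0.421, so 42%.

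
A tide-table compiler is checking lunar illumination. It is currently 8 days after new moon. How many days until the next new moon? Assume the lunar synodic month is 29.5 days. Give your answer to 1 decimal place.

One full lunation from the last new moon is 29.5 d; remaining = 29.5 − 8 = 21.500 d.

21.5 days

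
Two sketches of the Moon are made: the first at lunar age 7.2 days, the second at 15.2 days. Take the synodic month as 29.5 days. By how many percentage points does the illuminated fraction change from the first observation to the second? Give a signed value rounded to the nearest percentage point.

+52 pp

First observation: θ = 360°·7.2/29.5 = 87.9°, so f = 0.481.
Second observation: θ = 185.5°, f = 0.998.
Δf = 0.998 − 0.481 = +0.516, i.e. +52 pp.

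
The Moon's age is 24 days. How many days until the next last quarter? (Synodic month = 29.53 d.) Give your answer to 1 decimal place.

Last quarter occurs at elongation 270°, i.e. at age 29.53 × 270/360 = 22.148 d.
This lunation's last quarter (22.148 d) has passed, so add one period: 51.678 − 24 = 27.678 days.

27.7 days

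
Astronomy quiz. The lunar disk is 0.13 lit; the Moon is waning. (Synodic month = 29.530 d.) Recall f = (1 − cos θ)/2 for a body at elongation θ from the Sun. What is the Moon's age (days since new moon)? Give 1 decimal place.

26.1 days

From f = (1 − cos θ)/2: cos θ = 1 − 2×0.13 = 0.740; arccos → 42.3°.
A waning Moon lies in 180°–360°, so θ = 360° − 42.3° = 317.7°.
That fraction of the synodic month is 317.7/360 × 29.530 d ≈ 26.06 d.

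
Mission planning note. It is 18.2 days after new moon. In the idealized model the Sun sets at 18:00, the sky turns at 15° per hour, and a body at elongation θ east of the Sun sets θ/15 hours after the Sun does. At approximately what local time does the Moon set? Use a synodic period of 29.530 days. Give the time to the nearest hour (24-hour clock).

Phase angle: θ = 360°·(18.2 d)/(29.530 d) = 221.9°.
At 15° of sky rotation per hour, 221.9° corresponds to a 14.79 h lag.
18:00 + 14.79 h ≈ 08:48 → 09:00 to the nearest hour.

09:00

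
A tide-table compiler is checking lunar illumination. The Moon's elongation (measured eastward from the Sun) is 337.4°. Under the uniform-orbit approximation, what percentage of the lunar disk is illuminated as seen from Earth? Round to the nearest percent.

4%

cos 337.4° = 0.923, so f = (1 − 0.923)/2 = 0.038, i.e. 4%.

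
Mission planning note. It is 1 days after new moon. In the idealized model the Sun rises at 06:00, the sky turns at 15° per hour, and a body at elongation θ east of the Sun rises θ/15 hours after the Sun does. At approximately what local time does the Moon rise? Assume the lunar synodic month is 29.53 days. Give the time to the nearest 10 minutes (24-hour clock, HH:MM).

Phase angle: θ = 360°·(1 d)/(29.53 d) = 12.2°.
The Moon trails the Sun by θ/15 = 12.2/15 ≈ 0.81 hours.
06:00 + 0.813 h ≈ 06:49 → 06:50 to the nearest ten minutes.

06:50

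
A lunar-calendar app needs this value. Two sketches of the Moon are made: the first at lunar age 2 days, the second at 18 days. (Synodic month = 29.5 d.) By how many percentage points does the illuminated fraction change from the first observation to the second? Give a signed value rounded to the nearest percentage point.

+84 pp

First observation: θ = 360°·2/29.5 = 24.4°, so f = 0.045.
Second observation: θ = 219.7°, f = 0.885.
Δf = 0.885 − 0.045 = +0.840, i.e. +84 pp.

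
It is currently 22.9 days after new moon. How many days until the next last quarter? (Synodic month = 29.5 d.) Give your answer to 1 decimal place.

Last quarter occurs at elongation 270°, i.e. at age 29.5 × 270/360 = 22.125 d.
This lunation's last quarter (22.125 d) has passed, so add one period: 51.625 − 22.9 = 28.725 days.

28.7 days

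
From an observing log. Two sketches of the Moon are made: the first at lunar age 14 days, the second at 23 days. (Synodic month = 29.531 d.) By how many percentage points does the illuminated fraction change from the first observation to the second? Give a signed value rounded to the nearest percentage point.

-58 pp

First observation: θ = 360°·14/29.531 = 170.7°, so f = 0.993.
Second observation: θ = 280.4°, f = 0.410.
Δf = 0.410 − 0.993 = -0.583, i.e. -58 pp.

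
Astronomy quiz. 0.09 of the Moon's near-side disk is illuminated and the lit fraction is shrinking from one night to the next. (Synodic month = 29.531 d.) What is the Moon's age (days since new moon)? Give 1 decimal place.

26.7 days

Invert f = (1 − cos θ)/2 to get cos θ = 1 − 2(0.09) = 0.820, hence θ₀ = arccos 0.820 = 34.9°.
Waning ⇒ past full, so θ = 360° − 34.9° = 325.1°.
Age = 29.531 × 325.1°/360° ≈ 26.67 days.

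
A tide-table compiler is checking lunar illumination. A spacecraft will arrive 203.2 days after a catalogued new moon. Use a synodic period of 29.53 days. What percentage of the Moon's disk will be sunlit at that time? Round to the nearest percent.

13%

203.2 d spans 6 complete synodic months (6 × 29.53 = 177.18 d) plus 26.02 d.
The Moon has covered 26.02/29.53 of its cycle, so θ ≈ 360° × 26.02/29.53 = 317.2°.
With cos θ = 0.734, the lit fraction is (1 − 0.734)/2 ≈ 0.133, so 13%.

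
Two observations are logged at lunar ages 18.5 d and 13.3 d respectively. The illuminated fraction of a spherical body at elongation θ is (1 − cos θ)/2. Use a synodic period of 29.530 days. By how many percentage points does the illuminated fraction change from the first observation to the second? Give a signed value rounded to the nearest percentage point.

+13 percentage points

θ₁ = 360° × 18.5/29.530 = 225.5°, f₁ = (1 − cos θ₁)/2 = 0.850.
θ₂ = 360° × 13.3/29.530 = 162.1°, f₂ = (1 − cos θ₂)/2 = 0.976.
Change = f₂ − f₁ = +0.126 → +13 percentage points.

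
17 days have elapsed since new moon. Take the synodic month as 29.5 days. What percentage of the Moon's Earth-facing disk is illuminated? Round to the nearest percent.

94%

Elongation θ = 360° × 17/29.5 ≈ 207.5°.
cos 207.5° = (-0.887), so f = (1 − (-0.887))/2 = 0.944, so 94%.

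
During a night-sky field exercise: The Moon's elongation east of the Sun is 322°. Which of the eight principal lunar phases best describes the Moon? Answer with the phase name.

waning crescent

322° lies in the waning crescent sector of the 8-phase cycle.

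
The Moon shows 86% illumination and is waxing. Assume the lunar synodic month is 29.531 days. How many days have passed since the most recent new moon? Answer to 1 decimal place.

From f = (1 − cos θ)/2: cos θ = 1 − 2×0.86 = -0.720; arccos → 136.1°.
Before full moon the principal value applies: θ = 136.1°.
That fraction of the synodic month is 136.1/360 × 29.531 d ≈ 11.16 d.

11.2 days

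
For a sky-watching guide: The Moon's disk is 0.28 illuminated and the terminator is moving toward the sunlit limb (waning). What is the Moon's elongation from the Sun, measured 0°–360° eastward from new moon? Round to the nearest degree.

296°

cos θ = 1 − 2f = 0.440, giving a principal value of 63.9°.
Since the Moon is past full (waning), take the reflex angle: θ = 360° − 63.9° = 296.1°.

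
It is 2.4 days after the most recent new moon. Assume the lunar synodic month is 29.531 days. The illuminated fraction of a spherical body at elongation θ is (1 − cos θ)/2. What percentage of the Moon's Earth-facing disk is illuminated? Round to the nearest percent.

6%

Phase angle: θ = 360°·(2.4 d)/(29.531 d) = 29.3°.
cos 29.3° = 0.872, so f = (1 − 0.872)/2 = 0.064, so 6%.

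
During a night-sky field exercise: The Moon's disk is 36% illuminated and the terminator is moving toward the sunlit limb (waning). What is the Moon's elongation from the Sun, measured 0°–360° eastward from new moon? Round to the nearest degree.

From f = (1 − cos θ)/2: cos θ = 1 − 2×0.36 = 0.280; arccos → 73.7°.
Since the Moon is past full (waning), take the reflex angle: θ = 360° − 73.7° = 286.3°.

286°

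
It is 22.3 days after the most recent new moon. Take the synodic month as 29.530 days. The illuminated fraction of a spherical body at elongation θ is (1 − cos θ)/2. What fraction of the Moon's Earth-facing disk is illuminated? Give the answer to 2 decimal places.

0.48

The Moon has covered 22.3/29.530 of its cycle, so θ ≈ 360° × 22.3/29.530 = 271.9°.
With cos θ = 0.032, the lit fraction is (1 − 0.032)/2 ≈ 0.484.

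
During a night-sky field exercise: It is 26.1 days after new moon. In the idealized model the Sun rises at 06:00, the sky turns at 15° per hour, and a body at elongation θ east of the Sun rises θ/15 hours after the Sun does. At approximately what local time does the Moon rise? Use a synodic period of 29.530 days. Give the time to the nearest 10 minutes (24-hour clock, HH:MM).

03:10

Phase angle: θ = 360°·(26.1 d)/(29.530 d) = 318.2°.
At 15° of sky rotation per hour, 318.2° corresponds to a 21.21 h lag.
06:00 + 21.212 h ≈ 03:13 → 03:10 to the nearest ten minutes.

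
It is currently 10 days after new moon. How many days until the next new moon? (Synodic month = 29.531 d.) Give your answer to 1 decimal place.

19.5 days

One full lunation from the last new moon is 29.531 d; remaining = 29.531 − 10 = 19.531 d.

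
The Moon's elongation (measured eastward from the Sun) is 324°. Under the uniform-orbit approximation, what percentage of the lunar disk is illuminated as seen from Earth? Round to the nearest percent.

Half-versine of 324°: (1 − 0.809)/2 = 0.095, i.e. 10%.

10%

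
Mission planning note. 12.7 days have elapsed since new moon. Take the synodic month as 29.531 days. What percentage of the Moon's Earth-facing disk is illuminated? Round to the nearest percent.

Elongation θ = 360° × 12.7/29.531 ≈ 154.8°.
With cos θ = (-0.905), the lit fraction is (1 − (-0.905))/2 ≈ 0.952, so 95%.

95%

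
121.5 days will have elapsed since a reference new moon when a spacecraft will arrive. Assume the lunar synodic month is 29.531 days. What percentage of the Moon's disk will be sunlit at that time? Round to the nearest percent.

12%

Reduce mod P: 121.5 − 4×29.531 = 3.38 d into the current lunation.
Elongation θ = 360° × 3.38/29.531 ≈ 41.2°.
With cos θ = 0.753, the lit fraction is (1 − 0.753)/2 ≈ 0.124, so 12%.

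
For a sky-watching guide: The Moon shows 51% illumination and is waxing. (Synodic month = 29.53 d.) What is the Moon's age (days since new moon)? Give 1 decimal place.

7.5 days

Invert f = (1 − cos θ)/2 to get cos θ = 1 − 2(0.51) = -0.020, hence θ₀ = arccos -0.020 = 91.1°.
Waxing ⇒ before full, so θ = 91.1°.
At 360°/29.53 d per day, 91.1° corresponds to 7.48 days.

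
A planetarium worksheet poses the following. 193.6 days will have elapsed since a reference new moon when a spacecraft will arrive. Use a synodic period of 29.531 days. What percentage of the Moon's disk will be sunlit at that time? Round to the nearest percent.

Reduce mod P: 193.6 − 6×29.531 = 16.41 d into the current lunation.
Phase angle: θ = 360°·(16.41 d)/(29.531 d) = 200.1°.
With cos θ = (-0.939), the lit fraction is (1 − (-0.939))/2 ≈ 0.970, so 97%.

97%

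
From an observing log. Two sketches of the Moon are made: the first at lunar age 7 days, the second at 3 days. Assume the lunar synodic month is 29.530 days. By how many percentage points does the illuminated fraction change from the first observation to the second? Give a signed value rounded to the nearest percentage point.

-36 percentage points

θ₁ = 360° × 7/29.530 = 85.3°, f₁ = (1 − cos θ₁)/2 = 0.459.
θ₂ = 360° × 3/29.530 = 36.6°, f₂ = (1 − cos θ₂)/2 = 0.098.
Change = f₂ − f₁ = -0.361 → -36 percentage points.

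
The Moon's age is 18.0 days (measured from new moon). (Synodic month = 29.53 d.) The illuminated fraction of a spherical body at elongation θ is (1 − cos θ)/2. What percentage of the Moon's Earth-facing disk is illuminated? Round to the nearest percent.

The Moon has covered 18.0/29.53 of its cycle, so θ ≈ 360° × 18.0/29.53 = 219.4°.
Illuminated fraction = (1 − cos 219.4°)/2 = (1 − (-0.772))/2 ≈ 0.886, so 89%.

89%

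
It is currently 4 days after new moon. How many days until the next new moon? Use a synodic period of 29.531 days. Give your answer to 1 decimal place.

One full lunation from the last new moon is 29.531 d; remaining = 29.531 − 4 = 25.531 d.

25.5 days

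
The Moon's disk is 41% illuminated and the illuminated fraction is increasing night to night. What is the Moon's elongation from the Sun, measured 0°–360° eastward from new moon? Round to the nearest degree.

80°

cos θ = 1 − 2f = 0.180, giving a principal value of 79.6°.
The Moon is waxing (0°–180°), so θ = 79.6° directly.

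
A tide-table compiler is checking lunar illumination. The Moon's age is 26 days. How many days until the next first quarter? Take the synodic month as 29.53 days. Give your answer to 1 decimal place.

First quarter is 0.25 of the way through the cycle: age 0.25 × 29.53 = 7.383 d.
This lunation's first quarter (7.383 d) has passed, so add one period: 36.913 − 26 = 10.913 days.

10.9 days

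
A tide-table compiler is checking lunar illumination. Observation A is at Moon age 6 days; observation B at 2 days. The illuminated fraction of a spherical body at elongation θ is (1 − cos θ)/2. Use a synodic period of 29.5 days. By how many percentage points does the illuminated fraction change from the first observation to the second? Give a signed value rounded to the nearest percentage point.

-31 percentage points

θ₁ = 360° × 6/29.5 = 73.2°, f₁ = (1 − cos θ₁)/2 = 0.356.
θ₂ = 360° × 2/29.5 = 24.4°, f₂ = (1 − cos θ₂)/2 = 0.045.
Change = f₂ − f₁ = -0.311 → -31 percentage points.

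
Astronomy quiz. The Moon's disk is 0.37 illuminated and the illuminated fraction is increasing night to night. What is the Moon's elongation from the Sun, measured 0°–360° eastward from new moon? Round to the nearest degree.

cos θ = 1 − 2f = 0.260, giving a principal value of 74.9°.
Before full moon the principal value applies: θ = 74.9°.

75°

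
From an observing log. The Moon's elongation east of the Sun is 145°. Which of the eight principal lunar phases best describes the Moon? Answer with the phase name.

waxing gibbous

The waxing gibbous sector spans roughly 112°–158°; 145° falls inside it.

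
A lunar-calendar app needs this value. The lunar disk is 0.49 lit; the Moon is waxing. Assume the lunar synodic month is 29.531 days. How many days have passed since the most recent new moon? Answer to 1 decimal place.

cos θ = 1 − 2f = 0.020, giving a principal value of 88.9°.
Before full moon the principal value applies: θ = 88.9°.
Age = 29.531 × 88.9°/360° ≈ 7.29 days.

7.3 days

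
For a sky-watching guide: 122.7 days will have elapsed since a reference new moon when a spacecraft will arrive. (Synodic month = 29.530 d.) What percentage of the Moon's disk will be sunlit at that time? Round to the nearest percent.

Reduce mod P: 122.7 − 4×29.530 = 4.58 d into the current lunation.
Phase angle: θ = 360°·(4.58 d)/(29.530 d) = 55.8°.
With cos θ = 0.562, the lit fraction is (1 − 0.562)/2 ≈ 0.219, so 22%.

22%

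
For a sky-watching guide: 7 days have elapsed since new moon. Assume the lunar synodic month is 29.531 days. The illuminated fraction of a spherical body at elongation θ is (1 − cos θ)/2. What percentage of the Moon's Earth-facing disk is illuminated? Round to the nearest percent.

Elongation θ = 360° × 7/29.531 ≈ 85.3°.
cos 85.3° = 0.081, so f = (1 − 0.081)/2 = 0.459, so 46%.

46%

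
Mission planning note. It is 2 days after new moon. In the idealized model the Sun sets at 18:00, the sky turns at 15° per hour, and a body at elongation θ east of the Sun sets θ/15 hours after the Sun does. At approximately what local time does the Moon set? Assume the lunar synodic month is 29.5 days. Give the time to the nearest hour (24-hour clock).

20:00

Elongation θ = 360° × 2/29.5 ≈ 24.4°.
Delay after the Sun = 24.4° / (15°/h) ≈ 1.63 h.
18:00 + 1.63 h ≈ 19:38 → 20:00 to the nearest hour.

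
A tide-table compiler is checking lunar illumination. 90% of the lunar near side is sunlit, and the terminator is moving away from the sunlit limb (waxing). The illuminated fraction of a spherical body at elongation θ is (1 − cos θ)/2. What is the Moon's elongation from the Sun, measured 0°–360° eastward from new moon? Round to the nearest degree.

From f = (1 − cos θ)/2: cos θ = 1 − 2×0.90 = -0.800; arccos → 143.1°.
The Moon is waxing (0°–180°), so θ = 143.1° directly.

143°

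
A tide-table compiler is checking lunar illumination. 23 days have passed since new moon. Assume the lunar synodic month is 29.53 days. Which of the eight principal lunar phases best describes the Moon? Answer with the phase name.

At 23/29.53 of the cycle, θ ≈ 280° — the last quarter range.

last quarter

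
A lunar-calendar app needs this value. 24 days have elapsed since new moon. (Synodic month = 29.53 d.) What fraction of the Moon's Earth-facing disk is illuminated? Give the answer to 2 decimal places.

0.31

Elongation θ = 360° × 24/29.53 ≈ 292.6°.
With cos θ = 0.384, the lit fraction is (1 − 0.384)/2 ≈ 0.308.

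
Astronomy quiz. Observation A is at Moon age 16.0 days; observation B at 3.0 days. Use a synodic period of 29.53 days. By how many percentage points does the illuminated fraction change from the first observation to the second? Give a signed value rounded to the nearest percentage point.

First observation: θ = 360°·16.0/29.53 = 195.1°, so f = 0.983.
Second observation: θ = 36.6°, f = 0.098.
Δf = 0.098 − 0.983 = -0.884, i.e. -88 pp.

-88 pp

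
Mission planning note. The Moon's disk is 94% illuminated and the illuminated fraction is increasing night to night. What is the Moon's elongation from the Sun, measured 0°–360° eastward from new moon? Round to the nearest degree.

From f = (1 − cos θ)/2: cos θ = 1 − 2×0.94 = -0.880; arccos → 151.6°.
Waxing ⇒ before full, so θ = 151.6°.

152°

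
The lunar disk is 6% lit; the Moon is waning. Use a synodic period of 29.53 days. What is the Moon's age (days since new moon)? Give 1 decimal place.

27.2 days

From f = (1 − cos θ)/2: cos θ = 1 − 2×0.06 = 0.880; arccos → 28.4°.
A waning Moon lies in 180°–360°, so θ = 360° − 28.4° = 331.6°.
Age = 29.53 × 331.6°/360° ≈ 27.20 days.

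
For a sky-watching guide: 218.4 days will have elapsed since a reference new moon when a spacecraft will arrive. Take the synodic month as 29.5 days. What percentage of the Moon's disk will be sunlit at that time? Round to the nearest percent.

91%

218.4 d spans 7 complete synodic months (7 × 29.5 = 206.50 d) plus 11.90 d.
Elongation θ = 360° × 11.90/29.5 ≈ 145.2°.
cos 145.2° = (-0.821), so f = (1 − (-0.821))/2 = 0.911, so 91%.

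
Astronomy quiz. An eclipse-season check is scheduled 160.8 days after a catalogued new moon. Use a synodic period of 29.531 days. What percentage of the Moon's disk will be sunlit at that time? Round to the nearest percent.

160.8/29.531 = 5.445 lunations, so 5 complete cycles and 13.15 d into the next.
Elongation θ = 360° × 13.15/29.531 ≈ 160.2°.
cos 160.2° = (-0.941), so f = (1 − (-0.941))/2 = 0.971, so 97%.

97%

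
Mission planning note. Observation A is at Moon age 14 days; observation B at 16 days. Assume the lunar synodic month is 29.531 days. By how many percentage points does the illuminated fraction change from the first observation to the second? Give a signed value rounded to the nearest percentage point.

First observation: θ = 360°·14/29.531 = 170.7°, so f = 0.993.
Second observation: θ = 195.0°, f = 0.983.
Δf = 0.983 − 0.993 = -0.011, i.e. -1 pp.

-1 percentage points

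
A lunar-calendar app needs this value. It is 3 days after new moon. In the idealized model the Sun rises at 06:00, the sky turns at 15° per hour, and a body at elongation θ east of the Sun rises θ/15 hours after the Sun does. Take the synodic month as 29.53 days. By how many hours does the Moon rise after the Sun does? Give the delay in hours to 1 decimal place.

2.4 h

Elongation θ = 360° × 3/29.53 ≈ 36.6°.
At 15° of sky rotation per hour, 36.6° corresponds to a 2.44 h lag.
So the Moon rises 2.44 h after the Sun.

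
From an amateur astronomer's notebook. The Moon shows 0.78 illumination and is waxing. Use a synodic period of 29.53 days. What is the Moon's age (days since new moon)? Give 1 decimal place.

10.2 days

cos θ = 1 − 2f = -0.560, giving a principal value of 124.1°.
Waxing ⇒ before full, so θ = 124.1°.
Age = 29.53 × 124.1°/360° ≈ 10.18 days.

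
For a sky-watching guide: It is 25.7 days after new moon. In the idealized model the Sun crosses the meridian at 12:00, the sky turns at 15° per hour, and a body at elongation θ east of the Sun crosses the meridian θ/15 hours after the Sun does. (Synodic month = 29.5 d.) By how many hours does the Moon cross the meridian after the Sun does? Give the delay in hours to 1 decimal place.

Phase angle: θ = 360°·(25.7 d)/(29.5 d) = 313.6°.
At 15° of sky rotation per hour, 313.6° corresponds to a 20.91 h lag.
So the Moon crosses the meridian 20.91 h after the Sun.

20.9 h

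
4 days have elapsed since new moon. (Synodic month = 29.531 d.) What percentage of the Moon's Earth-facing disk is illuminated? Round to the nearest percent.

17%

The Moon has covered 4/29.531 of its cycle, so θ ≈ 360° × 4/29.531 = 48.8°.
With cos θ = 0.659, the lit fraction is (1 − 0.659)/2 ≈ 0.170, so 17%.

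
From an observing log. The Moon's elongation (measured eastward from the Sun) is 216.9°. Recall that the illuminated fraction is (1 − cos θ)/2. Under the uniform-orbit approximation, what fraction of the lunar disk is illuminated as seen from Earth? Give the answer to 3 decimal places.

Half-versine of 216.9°: (1 − (-0.800))/2 = 0.900.

0.900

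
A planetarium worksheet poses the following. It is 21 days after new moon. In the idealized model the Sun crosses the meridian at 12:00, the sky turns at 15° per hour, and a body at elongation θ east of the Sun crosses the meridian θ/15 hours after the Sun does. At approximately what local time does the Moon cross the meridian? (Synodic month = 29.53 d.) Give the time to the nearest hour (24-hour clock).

05:00

Phase angle: θ = 360°·(21 d)/(29.53 d) = 256.0°.
At 15° of sky rotation per hour, 256.0° corresponds to a 17.07 h lag.
12:00 + 17.07 h ≈ 05:04 → 05:00 to the nearest hour.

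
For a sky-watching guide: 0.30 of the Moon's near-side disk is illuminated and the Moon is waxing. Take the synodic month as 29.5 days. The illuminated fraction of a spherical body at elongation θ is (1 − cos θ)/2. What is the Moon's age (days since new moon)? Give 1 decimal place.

Invert f = (1 − cos θ)/2 to get cos θ = 1 − 2(0.30) = 0.400, hence θ₀ = arccos 0.400 = 66.4°.
Before full moon the principal value applies: θ = 66.4°.
Age = 29.5 × 66.4°/360° ≈ 5.44 days.

5.4 days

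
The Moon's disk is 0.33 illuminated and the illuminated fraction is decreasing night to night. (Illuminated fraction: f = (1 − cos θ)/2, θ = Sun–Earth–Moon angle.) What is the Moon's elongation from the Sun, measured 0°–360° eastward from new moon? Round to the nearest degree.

290°

cos θ = 1 − 2f = 0.340, giving a principal value of 70.1°.
Waning ⇒ past full, so θ = 360° − 70.1° = 289.9°.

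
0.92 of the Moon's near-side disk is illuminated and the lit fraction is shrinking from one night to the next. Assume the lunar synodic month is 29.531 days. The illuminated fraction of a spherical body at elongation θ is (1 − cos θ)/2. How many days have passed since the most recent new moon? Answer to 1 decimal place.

Invert f = (1 − cos θ)/2 to get cos θ = 1 − 2(0.92) = -0.840, hence θ₀ = arccos -0.840 = 147.1°.
A waning Moon lies in 180°–360°, so θ = 360° − 147.1° = 212.9°.
That fraction of the synodic month is 212.9/360 × 29.531 d ≈ 17.46 d.

17.5 days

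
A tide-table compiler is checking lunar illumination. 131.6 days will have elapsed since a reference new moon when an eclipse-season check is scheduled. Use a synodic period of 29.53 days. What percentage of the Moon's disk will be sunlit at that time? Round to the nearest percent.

131.6 d spans 4 complete synodic months (4 × 29.53 = 118.12 d) plus 13.48 d.
Elongation θ = 360° × 13.48/29.53 ≈ 164.3°.
With cos θ = (-0.963), the lit fraction is (1 − (-0.963))/2 ≈ 0.981, so 98%.

98%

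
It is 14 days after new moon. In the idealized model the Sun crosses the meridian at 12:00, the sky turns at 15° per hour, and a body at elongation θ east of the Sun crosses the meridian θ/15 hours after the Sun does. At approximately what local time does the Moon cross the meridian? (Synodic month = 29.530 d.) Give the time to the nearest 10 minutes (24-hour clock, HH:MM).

Phase angle: θ = 360°·(14 d)/(29.530 d) = 170.7°.
Delay after the Sun = 170.7° / (15°/h) ≈ 11.38 h.
12:00 + 11.378 h ≈ 23:23 → 23:20 to the nearest ten minutes.

23:20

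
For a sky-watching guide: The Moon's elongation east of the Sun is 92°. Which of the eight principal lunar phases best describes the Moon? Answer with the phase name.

first quarter

92° lies in the first quarter sector of the 8-phase cycle.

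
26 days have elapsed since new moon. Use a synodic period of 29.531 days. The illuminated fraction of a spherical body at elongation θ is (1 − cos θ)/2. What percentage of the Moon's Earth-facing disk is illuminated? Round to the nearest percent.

Phase angle: θ = 360°·(26 d)/(29.531 d) = 317.0°.
Illuminated fraction = (1 − cos 317.0°)/2 = (1 − 0.731)/2 ≈ 0.135, so 13%.

13%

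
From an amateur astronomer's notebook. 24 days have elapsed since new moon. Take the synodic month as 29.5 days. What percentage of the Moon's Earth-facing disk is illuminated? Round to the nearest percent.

Phase angle: θ = 360°·(24 d)/(29.5 d) = 292.9°.
Illuminated fraction = (1 − cos 292.9°)/2 = (1 − 0.389)/2 ≈ 0.306, so 31%.

31%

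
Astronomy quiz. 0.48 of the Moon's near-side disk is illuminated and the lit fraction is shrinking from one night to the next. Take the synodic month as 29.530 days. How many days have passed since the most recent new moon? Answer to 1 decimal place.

Invert f = (1 − cos θ)/2 to get cos θ = 1 − 2(0.48) = 0.040, hence θ₀ = arccos 0.040 = 87.7°.
A waning Moon lies in 180°–360°, so θ = 360° − 87.7° = 272.3°.
That fraction of the synodic month is 272.3/360 × 29.530 d ≈ 22.34 d.

22.3 days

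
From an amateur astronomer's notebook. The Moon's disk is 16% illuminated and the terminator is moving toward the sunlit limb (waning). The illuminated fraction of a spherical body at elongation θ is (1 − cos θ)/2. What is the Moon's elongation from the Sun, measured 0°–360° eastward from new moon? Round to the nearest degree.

313°

From f = (1 − cos θ)/2: cos θ = 1 − 2×0.16 = 0.680; arccos → 47.2°.
Since the Moon is past full (waning), take the reflex angle: θ = 360° − 47.2° = 312.8°.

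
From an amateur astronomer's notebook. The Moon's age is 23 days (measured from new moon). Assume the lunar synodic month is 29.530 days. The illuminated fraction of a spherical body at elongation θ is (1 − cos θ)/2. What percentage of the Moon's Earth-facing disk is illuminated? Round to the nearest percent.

Elongation θ = 360° × 23/29.530 ≈ 280.4°.
Illuminated fraction = (1 − cos 280.4°)/2 = (1 − 0.180)/2 ≈ 0.410, so 41%.

41%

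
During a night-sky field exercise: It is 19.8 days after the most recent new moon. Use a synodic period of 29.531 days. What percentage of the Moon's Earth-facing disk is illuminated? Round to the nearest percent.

Elongation θ = 360° × 19.8/29.531 ≈ 241.4°.
cos 241.4° = (-0.479), so f = (1 − (-0.479))/2 = 0.740, so 74%.

74%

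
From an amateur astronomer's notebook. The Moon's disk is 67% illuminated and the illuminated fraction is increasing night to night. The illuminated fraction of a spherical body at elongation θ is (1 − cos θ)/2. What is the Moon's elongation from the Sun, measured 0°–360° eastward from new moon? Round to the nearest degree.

Invert f = (1 − cos θ)/2 to get cos θ = 1 − 2(0.67) = -0.340, hence θ₀ = arccos -0.340 = 109.9°.
Before full moon the principal value applies: θ = 109.9°.

110°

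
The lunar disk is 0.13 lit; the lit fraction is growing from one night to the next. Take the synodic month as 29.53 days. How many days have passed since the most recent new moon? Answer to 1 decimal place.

3.5 days

From f = (1 − cos θ)/2: cos θ = 1 − 2×0.13 = 0.740; arccos → 42.3°.
The Moon is waxing (0°–180°), so θ = 42.3° directly.
Age = 29.53 × 42.3°/360° ≈ 3.47 days.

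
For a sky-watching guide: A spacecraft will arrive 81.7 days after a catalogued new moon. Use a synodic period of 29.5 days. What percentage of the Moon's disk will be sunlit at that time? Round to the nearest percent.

81.7 d spans 2 complete synodic months (2 × 29.5 = 59.00 d) plus 22.70 d.
Elongation θ = 360° × 22.70/29.5 ≈ 277.0°.
With cos θ = 0.122, the lit fraction is (1 − 0.122)/2 ≈ 0.439, so 44%.

44%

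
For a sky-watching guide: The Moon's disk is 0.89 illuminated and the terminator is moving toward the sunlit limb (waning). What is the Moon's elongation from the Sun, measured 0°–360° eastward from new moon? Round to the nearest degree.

From f = (1 − cos θ)/2: cos θ = 1 − 2×0.89 = -0.780; arccos → 141.3°.
Waning ⇒ past full, so θ = 360° − 141.3° = 218.7°.

219°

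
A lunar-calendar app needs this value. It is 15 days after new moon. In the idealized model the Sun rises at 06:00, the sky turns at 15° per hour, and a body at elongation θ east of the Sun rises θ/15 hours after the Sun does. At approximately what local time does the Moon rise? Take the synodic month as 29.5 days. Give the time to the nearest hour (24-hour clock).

18:00

The Moon has covered 15/29.5 of its cycle, so θ ≈ 360° × 15/29.5 = 183.1°.
At 15° of sky rotation per hour, 183.1° corresponds to a 12.20 h lag.
06:00 + 12.20 h ≈ 18:12 → 18:00 to the nearest hour.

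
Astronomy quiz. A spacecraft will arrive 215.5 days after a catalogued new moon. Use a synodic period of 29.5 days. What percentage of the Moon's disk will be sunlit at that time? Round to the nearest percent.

Reduce mod P: 215.5 − 7×29.5 = 9.00 d into the current lunation.
Elongation θ = 360° × 9.00/29.5 ≈ 109.8°.
With cos θ = (-0.339), the lit fraction is (1 − (-0.339))/2 ≈ 0.670, so 67%.

67%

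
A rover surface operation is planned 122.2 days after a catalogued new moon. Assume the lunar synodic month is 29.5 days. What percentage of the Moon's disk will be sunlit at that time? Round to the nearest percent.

19%

122.2 d spans 4 complete synodic months (4 × 29.5 = 118.00 d) plus 4.20 d.
Elongation θ = 360° × 4.20/29.5 ≈ 51.3°.
With cos θ = 0.626, the lit fraction is (1 − 0.626)/2 ≈ 0.187, so 19%.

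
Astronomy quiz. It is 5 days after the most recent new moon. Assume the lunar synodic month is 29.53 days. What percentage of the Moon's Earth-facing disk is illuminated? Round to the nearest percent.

Elongation θ = 360° × 5/29.53 ≈ 61.0°.
Illuminated fraction = (1 − cos 61.0°)/2 = (1 − 0.485)/2 ≈ 0.257, so 26%.

26%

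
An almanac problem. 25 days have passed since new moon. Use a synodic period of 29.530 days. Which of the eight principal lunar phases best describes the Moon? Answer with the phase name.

At 25/29.530 of the cycle, θ ≈ 305° — the waning crescent range.

waning crescent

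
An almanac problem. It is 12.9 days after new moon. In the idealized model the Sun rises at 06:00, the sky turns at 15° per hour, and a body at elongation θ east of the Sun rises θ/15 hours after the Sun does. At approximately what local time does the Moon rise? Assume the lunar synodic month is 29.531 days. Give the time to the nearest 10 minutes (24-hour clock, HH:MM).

Phase angle: θ = 360°·(12.9 d)/(29.531 d) = 157.3°.
The Moon trails the Sun by θ/15 = 157.3/15 ≈ 10.48 hours.
06:00 + 10.484 h ≈ 16:29 → 16:30 to the nearest ten minutes.

16:30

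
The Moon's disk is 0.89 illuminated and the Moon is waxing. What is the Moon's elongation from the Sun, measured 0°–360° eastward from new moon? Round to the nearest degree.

From f = (1 − cos θ)/2: cos θ = 1 − 2×0.89 = -0.780; arccos → 141.3°.
The Moon is waxing (0°–180°), so θ = 141.3° directly.

141°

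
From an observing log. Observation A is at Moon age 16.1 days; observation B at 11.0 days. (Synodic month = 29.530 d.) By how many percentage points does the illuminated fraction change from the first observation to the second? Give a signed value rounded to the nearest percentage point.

-13 percentage points

θ₁ = 360° × 16.1/29.530 = 196.3°, f₁ = (1 − cos θ₁)/2 = 0.980.
θ₂ = 360° × 11.0/29.530 = 134.1°, f₂ = (1 − cos θ₂)/2 = 0.848.
Change = f₂ − f₁ = -0.132 → -13 percentage points.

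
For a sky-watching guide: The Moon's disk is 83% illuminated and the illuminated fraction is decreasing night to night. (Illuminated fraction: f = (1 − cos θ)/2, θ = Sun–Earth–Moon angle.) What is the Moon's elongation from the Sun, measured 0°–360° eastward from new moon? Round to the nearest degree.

Invert f = (1 − cos θ)/2 to get cos θ = 1 − 2(0.83) = -0.660, hence θ₀ = arccos -0.660 = 131.3°.
Waning ⇒ past full, so θ = 360° − 131.3° = 228.7°.

229°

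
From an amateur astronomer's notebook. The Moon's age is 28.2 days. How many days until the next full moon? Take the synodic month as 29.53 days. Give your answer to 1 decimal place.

Full moon is 0.5 of the way through the cycle: age 0.5 × 29.53 = 14.765 d.
This lunation's full moon (14.765 d) has passed, so add one period: 44.295 − 28.2 = 16.095 days.

16.1 days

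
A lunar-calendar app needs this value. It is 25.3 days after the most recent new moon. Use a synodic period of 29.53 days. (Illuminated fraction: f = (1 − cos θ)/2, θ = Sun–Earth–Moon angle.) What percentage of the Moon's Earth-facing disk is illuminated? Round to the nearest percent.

19%

Phase angle: θ = 360°·(25.3 d)/(29.53 d) = 308.4°.
With cos θ = 0.622, the lit fraction is (1 − 0.622)/2 ≈ 0.189, so 19%.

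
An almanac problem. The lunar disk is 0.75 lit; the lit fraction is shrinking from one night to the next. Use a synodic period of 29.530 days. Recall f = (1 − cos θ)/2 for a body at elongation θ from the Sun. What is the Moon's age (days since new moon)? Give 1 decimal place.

cos θ = 1 − 2f = -0.500, giving a principal value of 120.0°.
Since the Moon is past full (waning), take the reflex angle: θ = 360° − 120.0° = 240.0°.
Age = 29.530 × 240.0°/360° ≈ 19.69 days.

19.7 days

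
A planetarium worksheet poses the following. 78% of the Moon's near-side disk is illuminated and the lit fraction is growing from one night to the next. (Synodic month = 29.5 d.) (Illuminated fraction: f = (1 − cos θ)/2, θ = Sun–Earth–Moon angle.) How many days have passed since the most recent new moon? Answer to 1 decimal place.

10.2 days

From f = (1 − cos θ)/2: cos θ = 1 − 2×0.78 = -0.560; arccos → 124.1°.
Waxing ⇒ before full, so θ = 124.1°.
Age = 29.5 × 124.1°/360° ≈ 10.17 days.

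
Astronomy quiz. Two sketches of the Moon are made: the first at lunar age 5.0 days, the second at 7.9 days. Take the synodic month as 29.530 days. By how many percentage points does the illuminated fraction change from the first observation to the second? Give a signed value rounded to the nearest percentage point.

+30 percentage points

θ₁ = 360° × 5.0/29.530 = 61.0°, f₁ = (1 − cos θ₁)/2 = 0.257.
θ₂ = 360° × 7.9/29.530 = 96.3°, f₂ = (1 − cos θ₂)/2 = 0.555.
Change = f₂ − f₁ = +0.298 → +30 percentage points.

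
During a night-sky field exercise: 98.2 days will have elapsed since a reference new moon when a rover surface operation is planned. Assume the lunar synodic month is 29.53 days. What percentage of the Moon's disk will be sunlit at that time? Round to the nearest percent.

Reduce mod P: 98.2 − 3×29.53 = 9.61 d into the current lunation.
Elongation θ = 360° × 9.61/29.53 ≈ 117.2°.
With cos θ = (-0.456), the lit fraction is (1 − (-0.456))/2 ≈ 0.728, so 73%.

73%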